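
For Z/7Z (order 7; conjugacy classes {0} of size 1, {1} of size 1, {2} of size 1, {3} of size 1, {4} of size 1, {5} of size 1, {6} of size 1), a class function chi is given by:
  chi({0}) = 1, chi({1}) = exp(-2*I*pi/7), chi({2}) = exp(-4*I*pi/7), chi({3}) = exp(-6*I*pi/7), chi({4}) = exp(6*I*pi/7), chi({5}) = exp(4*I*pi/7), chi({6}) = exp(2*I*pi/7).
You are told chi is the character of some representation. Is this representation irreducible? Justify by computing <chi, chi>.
Irreducible: <chi, chi> = 1.

Reasoning: <chi, chi> = (1/|G|) sum_C |C| * |chi(C)|^2 = (1/7)[1*|1|^2 + 1*|exp(-2*I*pi/7)|^2 + 1*|exp(-4*I*pi/7)|^2 + 1*|exp(-6*I*pi/7)|^2 + 1*|exp(6*I*pi/7)|^2 + 1*|exp(4*I*pi/7)|^2 + 1*|exp(2*I*pi/7)|^2]
  = (1/7)[(1) + (1) + (1) + (1) + (1) + (1) + (1)] = 7/7 = 1.
(Exp terms are combined using exp(i*s)*conj(exp(i*t)) = exp(i*(s-t)), and sums of them are collapsed using the identity that for every m > 1 the m distinct m-th roots of unity sum to 0, e.g. 1 + exp(2*I*pi/3) + exp(-2*I*pi/3) = 0.)
A character is irreducible iff <chi, chi> = 1, so this representation is irreducible.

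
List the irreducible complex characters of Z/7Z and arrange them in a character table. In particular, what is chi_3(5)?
Character table of Z/7Z (irreps indexed chi_0,...,chi_6 with chi_k(m) = zeta_7^(k*m), zeta_7 = exp(2*pi*i/7)):
  irrep \ class  {0} (size 1)  {1} (size 1)    {2} (size 1)    {3} (size 1)    {4} (size 1)    {5} (size 1)    {6} (size 1)  
  chi_0          1             1               1               1               1               1               1             
  chi_1          1             exp(2*I*pi/7)   exp(4*I*pi/7)   exp(6*I*pi/7)   exp(-6*I*pi/7)  exp(-4*I*pi/7)  exp(-2*I*pi/7)
  chi_2          1             exp(4*I*pi/7)   exp(-6*I*pi/7)  exp(-2*I*pi/7)  exp(2*I*pi/7)   exp(6*I*pi/7)   exp(-4*I*pi/7)
  chi_3          1             exp(6*I*pi/7)   exp(-2*I*pi/7)  exp(4*I*pi/7)   exp(-4*I*pi/7)  exp(2*I*pi/7)   exp(-6*I*pi/7)
  chi_4          1             exp(-6*I*pi/7)  exp(2*I*pi/7)   exp(-4*I*pi/7)  exp(4*I*pi/7)   exp(-2*I*pi/7)  exp(6*I*pi/7) 
  chi_5          1             exp(-4*I*pi/7)  exp(6*I*pi/7)   exp(2*I*pi/7)   exp(-2*I*pi/7)  exp(-6*I*pi/7)  exp(4*I*pi/7) 
  chi_6          1             exp(-2*I*pi/7)  exp(-4*I*pi/7)  exp(-6*I*pi/7)  exp(6*I*pi/7)   exp(4*I*pi/7)   exp(2*I*pi/7) 

Spot check: chi_3(5) = zeta_7^(3*5) = zeta_7^15 = exp(2*I*pi/7).

Derivation: Z/7Z is abelian, so all 7 irreducible complex representations are 1-dimensional. They are given by chi_k(m) = zeta_7^(k*m) for k = 0,...,6. Row orthogonality: sum_m chi_k(m) conj(chi_l(m)) = 7 * [k = l].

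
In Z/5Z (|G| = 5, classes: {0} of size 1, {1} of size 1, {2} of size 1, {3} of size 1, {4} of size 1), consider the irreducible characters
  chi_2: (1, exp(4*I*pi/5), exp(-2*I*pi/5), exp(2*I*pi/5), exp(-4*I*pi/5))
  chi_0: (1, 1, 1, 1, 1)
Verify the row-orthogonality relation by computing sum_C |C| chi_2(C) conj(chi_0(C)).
Sum = 0; so <chi_2, chi_0> = 0 (distinct irreducibles are orthogonal).

Justification: Compute term by term over conjugacy classes (|C| * chi_2(C) * conj(chi_0(C))):
  1*(1)*conj(1) + 1*(exp(4*I*pi/5))*conj(1) + 1*(exp(-2*I*pi/5))*conj(1) + 1*(exp(2*I*pi/5))*conj(1) + 1*(exp(-4*I*pi/5))*conj(1)
  = (1) + (exp(4*I*pi/5)) + (exp(-2*I*pi/5)) + (exp(2*I*pi/5)) + (exp(-4*I*pi/5))
  = 0.
(Exp terms are combined using exp(i*s)*conj(exp(i*t)) = exp(i*(s-t)), and sums of them are collapsed using the identity that for every m > 1 the m distinct m-th roots of unity sum to 0, e.g. 1 + exp(2*I*pi/3) + exp(-2*I*pi/3) = 0.)
Dividing by |G| = 5 gives 0/5 = 0, matching the row-orthogonality relation <chi_2, chi_0> = [chi_2 = chi_0].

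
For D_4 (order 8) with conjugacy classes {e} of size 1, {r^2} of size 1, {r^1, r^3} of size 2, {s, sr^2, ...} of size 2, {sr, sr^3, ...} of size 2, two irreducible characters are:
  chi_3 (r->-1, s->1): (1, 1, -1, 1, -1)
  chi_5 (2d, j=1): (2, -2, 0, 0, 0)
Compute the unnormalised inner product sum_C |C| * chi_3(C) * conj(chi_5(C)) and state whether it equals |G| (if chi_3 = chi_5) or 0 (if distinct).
Sum = 0; so <chi_3, chi_5> = 0 (distinct irreducibles are orthogonal).

Proof sketch: Compute term by term over conjugacy classes (|C| * chi_3(C) * conj(chi_5(C))):
  1*(1)*conj(2) + 1*(1)*conj(-2) + 2*(-1)*conj(0) + 2*(1)*conj(0) + 2*(-1)*conj(0)
  = (2) + (-2) + (0) + (0) + (0)
  = 0.
Dividing by |G| = 8 gives 0/8 = 0, matching the row-orthogonality relation <chi_3, chi_5> = [chi_3 = chi_5].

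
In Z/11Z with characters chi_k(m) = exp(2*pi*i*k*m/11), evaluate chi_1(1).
chi_1(1) = zeta_11^1 = exp(2*I*pi/11)

Why: chi_1(1) = zeta_11^(1*1) = zeta_11^1. Since zeta_11^11 = 1, this equals zeta_11^1 = exp(2*pi*i*1/11) = exp(2*I*pi/11).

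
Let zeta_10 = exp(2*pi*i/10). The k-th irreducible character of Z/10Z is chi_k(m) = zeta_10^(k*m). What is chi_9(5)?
chi_9(5) = zeta_10^45 = -1

chi_9(5) = zeta_10^(9*5) = zeta_10^45. Since zeta_10^10 = 1, this equals zeta_10^5 = exp(2*pi*i*5/10) = -1.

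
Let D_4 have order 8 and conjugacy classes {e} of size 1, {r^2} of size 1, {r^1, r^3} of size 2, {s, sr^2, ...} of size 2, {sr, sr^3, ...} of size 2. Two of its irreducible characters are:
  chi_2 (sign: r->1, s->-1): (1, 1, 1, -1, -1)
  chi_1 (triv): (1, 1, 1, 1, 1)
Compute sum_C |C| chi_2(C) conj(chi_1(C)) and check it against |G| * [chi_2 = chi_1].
Sum = 0; so <chi_2, chi_1> = 0 (distinct irreducibles are orthogonal).

Compute term by term over conjugacy classes (|C| * chi_2(C) * conj(chi_1(C))):
  1*(1)*conj(1) + 1*(1)*conj(1) + 2*(1)*conj(1) + 2*(-1)*conj(1) + 2*(-1)*conj(1)
  = (1) + (1) + (2) + (-2) + (-2)
  = 0.
Dividing by |G| = 8 gives 0/8 = 0, matching the row-orthogonality relation <chi_2, chi_1> = [chi_2 = chi_1].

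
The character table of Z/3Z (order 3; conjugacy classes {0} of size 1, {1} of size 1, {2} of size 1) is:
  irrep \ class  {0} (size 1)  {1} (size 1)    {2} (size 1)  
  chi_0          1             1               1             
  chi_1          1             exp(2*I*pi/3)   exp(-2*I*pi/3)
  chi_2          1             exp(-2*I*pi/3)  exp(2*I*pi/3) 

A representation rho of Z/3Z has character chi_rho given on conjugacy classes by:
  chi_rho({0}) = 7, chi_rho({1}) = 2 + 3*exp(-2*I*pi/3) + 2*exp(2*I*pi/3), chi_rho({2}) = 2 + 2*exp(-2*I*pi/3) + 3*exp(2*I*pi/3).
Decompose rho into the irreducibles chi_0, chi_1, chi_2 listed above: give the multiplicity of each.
Multiplicities: chi_0: 2, chi_1: 2, chi_2: 3.

Working: Use <chi_rho, chi> = (1/|G|) sum_C |C| * chi_rho(C) * conj(chi(C)) with |G| = 3 for each irreducible chi in the table:
  <chi_rho, chi_0> = (1/3)[1*(7)*conj(1) + 1*(2 + 3*exp(-2*I*pi/3) + 2*exp(2*I*pi/3))*conj(1) + 1*(2 + 2*exp(-2*I*pi/3) + 3*exp(2*I*pi/3))*conj(1)]
      = (1/3)[(7) + (2 + 3*exp(-2*I*pi/3) + 2*exp(2*I*pi/3)) + (2 + 2*exp(-2*I*pi/3) + 3*exp(2*I*pi/3))] = 6/3 = 2
  <chi_rho, chi_1> = (1/3)[1*(7)*conj(1) + 1*(2 + 3*exp(-2*I*pi/3) + 2*exp(2*I*pi/3))*conj(exp(2*I*pi/3)) + 1*(2 + 2*exp(-2*I*pi/3) + 3*exp(2*I*pi/3))*conj(exp(-2*I*pi/3))]
      = (1/3)[(7) + (2 + 2*exp(-2*I*pi/3) + 3*exp(2*I*pi/3)) + (2 + 3*exp(-2*I*pi/3) + 2*exp(2*I*pi/3))] = 6/3 = 2
  <chi_rho, chi_2> = (1/3)[1*(7)*conj(1) + 1*(2 + 3*exp(-2*I*pi/3) + 2*exp(2*I*pi/3))*conj(exp(-2*I*pi/3)) + 1*(2 + 2*exp(-2*I*pi/3) + 3*exp(2*I*pi/3))*conj(exp(2*I*pi/3))]
      = (1/3)[(7) + (1) + (1)] = 9/3 = 3
(Exp terms are combined using exp(i*s)*conj(exp(i*t)) = exp(i*(s-t)), and sums of them are collapsed using the identity that for every m > 1 the m distinct m-th roots of unity sum to 0, e.g. 1 + exp(2*I*pi/3) + exp(-2*I*pi/3) = 0.)
Dimension check: dim(rho) = sum (mult * dim) = 2*1 + 2*1 + 3*1 = 7 = chi_rho(e) = 7.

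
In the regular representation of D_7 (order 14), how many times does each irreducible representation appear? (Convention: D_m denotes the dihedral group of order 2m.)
Each irreducible V_i of dimension d_i appears with multiplicity d_i, i.e. rho_reg = (direct sum over all irreducibles V_i) d_i V_i. The irreducible dimensions for D_7 are 1, 1, 2, 2, 2: 2 irreducibles of dimension 1, each with multiplicity 1; 3 irreducibles of dimension 2, each with multiplicity 2. Total dimension 2*1*1 + 3*2*2 = 14 = |G|.

Proof sketch: General theorem: in the regular representation of a finite group G, each irreducible appears with multiplicity equal to its dimension. Check: dim(rho_reg) = sum d_i^2 = 1 + 1 + 4 + 4 + 4 = 14 = |G|.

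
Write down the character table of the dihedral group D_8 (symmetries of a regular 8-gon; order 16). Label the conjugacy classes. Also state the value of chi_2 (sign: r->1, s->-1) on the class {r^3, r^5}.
Conjugacy classes: {e} of size 1, {r^4} of size 1, {r^1, r^7} of size 2, {r^2, r^6} of size 2, {r^3, r^5} of size 2, {s, sr^2, ...} of size 4, {sr, sr^3, ...} of size 4.
Character table:
  irrep \ class              {e} (size 1)  {r^4} (size 1)  {r^1, r^7} (size 2)  {r^2, r^6} (size 2)  {r^3, r^5} (size 2)  {s, sr^2, ...} (size 4)  {sr, sr^3, ...} (size 4)
  chi_1 (triv)               1             1               1                    1                    1                    1                        1                       
  chi_2 (sign: r->1, s->-1)  1             1               1                    1                    1                    -1                       -1                      
  chi_3 (r->-1, s->1)        1             1               -1                   1                    -1                   1                        -1                      
  chi_4 (r->-1, s->-1)       1             1               -1                   1                    -1                   -1                       1                       
  chi_5 (2d, j=1)            2             -2              sqrt(2)              0                    -sqrt(2)             0                        0                       
  chi_6 (2d, j=2)            2             2               0                    -2                   0                    0                        0                       
  chi_7 (2d, j=3)            2             -2              -sqrt(2)             0                    sqrt(2)              0                        0                       

Spot check: chi_2 (sign: r->1, s->-1) on {r^3, r^5} = 1.

Why: D_8 has order 2*8 = 16 with 7 conjugacy classes, hence 7 irreducibles. Sum of squared dims 1 + 1 + 1 + 1 + 4 + 4 + 4 = 16 = |G|. Linear characters come from the abelianisation; the 2-dimensional irreps have character r^k -> 2*cos(2*pi*j*k/8), reflections -> 0.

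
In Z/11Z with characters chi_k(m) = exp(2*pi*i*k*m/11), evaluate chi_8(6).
chi_8(6) = zeta_11^48 = exp(8*I*pi/11)

Why: chi_8(6) = zeta_11^(8*6) = zeta_11^48. Since zeta_11^11 = 1, this equals zeta_11^4 = exp(2*pi*i*4/11) = exp(8*I*pi/11).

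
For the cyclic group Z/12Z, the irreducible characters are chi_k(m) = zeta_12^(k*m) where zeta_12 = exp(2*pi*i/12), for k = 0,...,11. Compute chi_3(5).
chi_3(5) = zeta_12^15 = I

Derivation: chi_3(5) = zeta_12^(3*5) = zeta_12^15. Since zeta_12^12 = 1, this equals zeta_12^3 = exp(2*pi*i*3/12) = I.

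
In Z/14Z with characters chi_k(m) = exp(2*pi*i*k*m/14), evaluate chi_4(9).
chi_4(9) = zeta_14^36 = exp(-6*I*pi/7)

Reasoning: chi_4(9) = zeta_14^(4*9) = zeta_14^36. Since zeta_14^14 = 1, this equals zeta_14^8 = exp(2*pi*i*8/14) = exp(-6*I*pi/7).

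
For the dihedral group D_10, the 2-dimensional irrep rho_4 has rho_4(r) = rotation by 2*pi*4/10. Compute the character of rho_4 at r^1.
chi_{rho_4}(r^1) = 2*cos(2*pi*4*1/10) = -sqrt(5)/2 - 1/2

Proof sketch: rho_4(r^1) is rotation by angle 2*pi*4*1/10, whose trace is 2*cos(2*pi*4*1/10) = -sqrt(5)/2 - 1/2.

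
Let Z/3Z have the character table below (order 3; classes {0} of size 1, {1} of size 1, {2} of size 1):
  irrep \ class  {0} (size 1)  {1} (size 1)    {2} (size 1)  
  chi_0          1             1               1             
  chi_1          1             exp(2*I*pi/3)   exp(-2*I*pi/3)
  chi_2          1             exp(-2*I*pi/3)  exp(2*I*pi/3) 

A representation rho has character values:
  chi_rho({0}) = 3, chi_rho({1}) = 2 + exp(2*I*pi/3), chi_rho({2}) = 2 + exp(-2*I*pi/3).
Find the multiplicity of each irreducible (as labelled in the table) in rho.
Multiplicities: chi_0: 2, chi_1: 1, chi_2: 0.

Working: Use <chi_rho, chi> = (1/|G|) sum_C |C| * chi_rho(C) * conj(chi(C)) with |G| = 3 for each irreducible chi in the table:
  <chi_rho, chi_0> = (1/3)[1*(3)*conj(1) + 1*(2 + exp(2*I*pi/3))*conj(1) + 1*(2 + exp(-2*I*pi/3))*conj(1)]
      = (1/3)[(3) + (2 + exp(2*I*pi/3)) + (2 + exp(-2*I*pi/3))] = 6/3 = 2
  <chi_rho, chi_1> = (1/3)[1*(3)*conj(1) + 1*(2 + exp(2*I*pi/3))*conj(exp(2*I*pi/3)) + 1*(2 + exp(-2*I*pi/3))*conj(exp(-2*I*pi/3))]
      = (1/3)[(3) + (1 + 2*exp(-2*I*pi/3)) + (1 + 2*exp(2*I*pi/3))] = 3/3 = 1
  <chi_rho, chi_2> = (1/3)[1*(3)*conj(1) + 1*(2 + exp(2*I*pi/3))*conj(exp(-2*I*pi/3)) + 1*(2 + exp(-2*I*pi/3))*conj(exp(2*I*pi/3))]
      = (1/3)[(3) + (exp(-2*I*pi/3) + 2*exp(2*I*pi/3)) + (2*exp(-2*I*pi/3) + exp(2*I*pi/3))] = 0/3 = 0
(Exp terms are combined using exp(i*s)*conj(exp(i*t)) = exp(i*(s-t)), and sums of them are collapsed using the identity that for every m > 1 the m distinct m-th roots of unity sum to 0, e.g. 1 + exp(2*I*pi/3) + exp(-2*I*pi/3) = 0.)
Dimension check: dim(rho) = sum (mult * dim) = 2*1 + 1*1 + 0*1 = 3 = chi_rho(e) = 3.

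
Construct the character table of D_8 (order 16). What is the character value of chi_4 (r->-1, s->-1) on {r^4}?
Conjugacy classes: {e} of size 1, {r^4} of size 1, {r^1, r^7} of size 2, {r^2, r^6} of size 2, {r^3, r^5} of size 2, {s, sr^2, ...} of size 4, {sr, sr^3, ...} of size 4.
Character table:
  irrep \ class              {e} (size 1)  {r^4} (size 1)  {r^1, r^7} (size 2)  {r^2, r^6} (size 2)  {r^3, r^5} (size 2)  {s, sr^2, ...} (size 4)  {sr, sr^3, ...} (size 4)
  chi_1 (triv)               1             1               1                    1                    1                    1                        1                       
  chi_2 (sign: r->1, s->-1)  1             1               1                    1                    1                    -1                       -1                      
  chi_3 (r->-1, s->1)        1             1               -1                   1                    -1                   1                        -1                      
  chi_4 (r->-1, s->-1)       1             1               -1                   1                    -1                   -1                       1                       
  chi_5 (2d, j=1)            2             -2              sqrt(2)              0                    -sqrt(2)             0                        0                       
  chi_6 (2d, j=2)            2             2               0                    -2                   0                    0                        0                       
  chi_7 (2d, j=3)            2             -2              -sqrt(2)             0                    sqrt(2)              0                        0                       

Spot check: chi_4 (r->-1, s->-1) on {r^4} = 1.

Details: D_8 has order 2*8 = 16 with 7 conjugacy classes, hence 7 irreducibles. Sum of squared dims 1 + 1 + 1 + 1 + 4 + 4 + 4 = 16 = |G|. Linear characters come from the abelianisation; the 2-dimensional irreps have character r^k -> 2*cos(2*pi*j*k/8), reflections -> 0.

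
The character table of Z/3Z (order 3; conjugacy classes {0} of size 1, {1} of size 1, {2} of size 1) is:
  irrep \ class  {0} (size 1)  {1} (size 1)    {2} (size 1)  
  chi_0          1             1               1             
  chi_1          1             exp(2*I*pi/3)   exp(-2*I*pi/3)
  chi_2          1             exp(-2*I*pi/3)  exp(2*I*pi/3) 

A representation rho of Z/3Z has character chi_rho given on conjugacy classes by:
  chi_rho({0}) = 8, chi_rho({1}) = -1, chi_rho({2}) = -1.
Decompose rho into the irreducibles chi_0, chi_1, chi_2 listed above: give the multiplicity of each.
Multiplicities: chi_0: 2, chi_1: 3, chi_2: 3.

Reasoning: Use <chi_rho, chi> = (1/|G|) sum_C |C| * chi_rho(C) * conj(chi(C)) with |G| = 3 for each irreducible chi in the table:
  <chi_rho, chi_0> = (1/3)[1*(8)*conj(1) + 1*(-1)*conj(1) + 1*(-1)*conj(1)]
      = (1/3)[(8) + (-1) + (-1)] = 6/3 = 2
  <chi_rho, chi_1> = (1/3)[1*(8)*conj(1) + 1*(-1)*conj(exp(2*I*pi/3)) + 1*(-1)*conj(exp(-2*I*pi/3))]
      = (1/3)[(8) + (3 + 2*exp(-2*I*pi/3) + 3*exp(2*I*pi/3)) + (3 + 3*exp(-2*I*pi/3) + 2*exp(2*I*pi/3))] = 9/3 = 3
  <chi_rho, chi_2> = (1/3)[1*(8)*conj(1) + 1*(-1)*conj(exp(-2*I*pi/3)) + 1*(-1)*conj(exp(2*I*pi/3))]
      = (1/3)[(8) + (3 + 3*exp(-2*I*pi/3) + 2*exp(2*I*pi/3)) + (3 + 2*exp(-2*I*pi/3) + 3*exp(2*I*pi/3))] = 9/3 = 3
(Exp terms are combined using exp(i*s)*conj(exp(i*t)) = exp(i*(s-t)), and sums of them are collapsed using the identity that for every m > 1 the m distinct m-th roots of unity sum to 0, e.g. 1 + exp(2*I*pi/3) + exp(-2*I*pi/3) = 0.)
Dimension check: dim(rho) = sum (mult * dim) = 2*1 + 3*1 + 3*1 = 8 = chi_rho(e) = 8.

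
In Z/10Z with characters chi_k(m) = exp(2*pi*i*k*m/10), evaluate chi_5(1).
chi_5(1) = zeta_10^5 = -1

Details: chi_5(1) = zeta_10^(5*1) = zeta_10^5. Since zeta_10^10 = 1, this equals zeta_10^5 = exp(2*pi*i*5/10) = -1.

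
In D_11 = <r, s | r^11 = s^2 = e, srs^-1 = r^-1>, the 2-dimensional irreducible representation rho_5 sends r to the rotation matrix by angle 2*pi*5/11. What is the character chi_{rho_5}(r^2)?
chi_{rho_5}(r^2) = 2*cos(2*pi*5*2/11) = 2*cos(2*pi/11)

Argument: rho_5(r^2) is rotation by angle 2*pi*5*2/11, whose trace is 2*cos(2*pi*5*2/11) = 2*cos(2*pi/11).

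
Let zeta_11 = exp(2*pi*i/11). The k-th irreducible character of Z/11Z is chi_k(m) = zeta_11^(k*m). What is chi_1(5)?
chi_1(5) = zeta_11^5 = exp(10*I*pi/11)

Why: chi_1(5) = zeta_11^(1*5) = zeta_11^5. Since zeta_11^11 = 1, this equals zeta_11^5 = exp(2*pi*i*5/11) = exp(10*I*pi/11).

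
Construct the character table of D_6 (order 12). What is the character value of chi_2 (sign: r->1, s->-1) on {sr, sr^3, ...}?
Conjugacy classes: {e} of size 1, {r^3} of size 1, {r^1, r^5} of size 2, {r^2, r^4} of size 2, {s, sr^2, ...} of size 3, {sr, sr^3, ...} of size 3.
Character table:
  irrep \ class              {e} (size 1)  {r^3} (size 1)  {r^1, r^5} (size 2)  {r^2, r^4} (size 2)  {s, sr^2, ...} (size 3)  {sr, sr^3, ...} (size 3)
  chi_1 (triv)               1             1               1                    1                    1                        1                       
  chi_2 (sign: r->1, s->-1)  1             1               1                    1                    -1                       -1                      
  chi_3 (r->-1, s->1)        1             -1              -1                   1                    1                        -1                      
  chi_4 (r->-1, s->-1)       1             -1              -1                   1                    -1                       1                       
  chi_5 (2d, j=1)            2             -2              1                    -1                   0                        0                       
  chi_6 (2d, j=2)            2             2               -1                   -1                   0                        0                       

Spot check: chi_2 (sign: r->1, s->-1) on {sr, sr^3, ...} = -1.

Justification: D_6 has order 2*6 = 12 with 6 conjugacy classes, hence 6 irreducibles. Sum of squared dims 1 + 1 + 1 + 1 + 4 + 4 = 12 = |G|. Linear characters come from the abelianisation; the 2-dimensional irreps have character r^k -> 2*cos(2*pi*j*k/6), reflections -> 0.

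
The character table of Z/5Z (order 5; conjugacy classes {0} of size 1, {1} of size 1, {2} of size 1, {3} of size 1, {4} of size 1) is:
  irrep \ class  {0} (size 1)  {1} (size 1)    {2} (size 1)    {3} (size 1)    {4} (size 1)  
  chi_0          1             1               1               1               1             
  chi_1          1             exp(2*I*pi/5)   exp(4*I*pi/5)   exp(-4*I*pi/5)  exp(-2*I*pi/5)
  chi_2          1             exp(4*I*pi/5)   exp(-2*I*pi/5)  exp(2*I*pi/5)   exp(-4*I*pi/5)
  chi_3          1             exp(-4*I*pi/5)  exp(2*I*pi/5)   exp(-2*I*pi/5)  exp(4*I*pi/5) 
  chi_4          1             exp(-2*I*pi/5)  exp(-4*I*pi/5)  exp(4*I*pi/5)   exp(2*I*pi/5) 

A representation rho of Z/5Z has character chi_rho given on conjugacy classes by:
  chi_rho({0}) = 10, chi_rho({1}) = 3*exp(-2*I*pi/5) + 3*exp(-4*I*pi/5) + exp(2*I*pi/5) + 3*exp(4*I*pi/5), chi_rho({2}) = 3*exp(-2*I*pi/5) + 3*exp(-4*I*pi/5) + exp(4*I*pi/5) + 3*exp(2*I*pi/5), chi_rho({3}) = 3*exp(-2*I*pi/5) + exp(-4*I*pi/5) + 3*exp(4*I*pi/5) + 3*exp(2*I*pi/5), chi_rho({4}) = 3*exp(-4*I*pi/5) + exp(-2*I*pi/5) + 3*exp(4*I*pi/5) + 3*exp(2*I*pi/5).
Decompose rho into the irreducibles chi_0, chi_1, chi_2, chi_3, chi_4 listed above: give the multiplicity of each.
Multiplicities: chi_0: 0, chi_1: 1, chi_2: 3, chi_3: 3, chi_4: 3.

Why: Use <chi_rho, chi> = (1/|G|) sum_C |C| * chi_rho(C) * conj(chi(C)) with |G| = 5 for each irreducible chi in the table:
  <chi_rho, chi_0> = (1/5)[1*(10)*conj(1) + 1*(3*exp(-2*I*pi/5) + 3*exp(-4*I*pi/5) + exp(2*I*pi/5) + 3*exp(4*I*pi/5))*conj(1) + 1*(3*exp(-2*I*pi/5) + 3*exp(-4*I*pi/5) + exp(4*I*pi/5) + 3*exp(2*I*pi/5))*conj(1) + 1*(3*exp(-2*I*pi/5) + exp(-4*I*pi/5) + 3*exp(4*I*pi/5) + 3*exp(2*I*pi/5))*conj(1) + 1*(3*exp(-4*I*pi/5) + exp(-2*I*pi/5) + 3*exp(4*I*pi/5) + 3*exp(2*I*pi/5))*conj(1)]
      = (1/5)[(10) + (3*exp(-2*I*pi/5) + 3*exp(-4*I*pi/5) + exp(2*I*pi/5) + 3*exp(4*I*pi/5)) + (3*exp(-2*I*pi/5) + 3*exp(-4*I*pi/5) + exp(4*I*pi/5) + 3*exp(2*I*pi/5)) + (3*exp(-2*I*pi/5) + exp(-4*I*pi/5) + 3*exp(4*I*pi/5) + 3*exp(2*I*pi/5)) + (3*exp(-4*I*pi/5) + exp(-2*I*pi/5) + 3*exp(4*I*pi/5) + 3*exp(2*I*pi/5))] = 0/5 = 0
  <chi_rho, chi_1> = (1/5)[1*(10)*conj(1) + 1*(3*exp(-2*I*pi/5) + 3*exp(-4*I*pi/5) + exp(2*I*pi/5) + 3*exp(4*I*pi/5))*conj(exp(2*I*pi/5)) + 1*(3*exp(-2*I*pi/5) + 3*exp(-4*I*pi/5) + exp(4*I*pi/5) + 3*exp(2*I*pi/5))*conj(exp(4*I*pi/5)) + 1*(3*exp(-2*I*pi/5) + exp(-4*I*pi/5) + 3*exp(4*I*pi/5) + 3*exp(2*I*pi/5))*conj(exp(-4*I*pi/5)) + 1*(3*exp(-4*I*pi/5) + exp(-2*I*pi/5) + 3*exp(4*I*pi/5) + 3*exp(2*I*pi/5))*conj(exp(-2*I*pi/5))]
      = (1/5)[(10) + (1 + 3*exp(-4*I*pi/5) + 3*exp(4*I*pi/5) + 3*exp(2*I*pi/5)) + (1 + 3*exp(-2*I*pi/5) + 3*exp(4*I*pi/5) + 3*exp(2*I*pi/5)) + (1 + 3*exp(-2*I*pi/5) + 3*exp(-4*I*pi/5) + 3*exp(2*I*pi/5)) + (1 + 3*exp(-2*I*pi/5) + 3*exp(-4*I*pi/5) + 3*exp(4*I*pi/5))] = 5/5 = 1
  <chi_rho, chi_2> = (1/5)[1*(10)*conj(1) + 1*(3*exp(-2*I*pi/5) + 3*exp(-4*I*pi/5) + exp(2*I*pi/5) + 3*exp(4*I*pi/5))*conj(exp(4*I*pi/5)) + 1*(3*exp(-2*I*pi/5) + 3*exp(-4*I*pi/5) + exp(4*I*pi/5) + 3*exp(2*I*pi/5))*conj(exp(-2*I*pi/5)) + 1*(3*exp(-2*I*pi/5) + exp(-4*I*pi/5) + 3*exp(4*I*pi/5) + 3*exp(2*I*pi/5))*conj(exp(2*I*pi/5)) + 1*(3*exp(-4*I*pi/5) + exp(-2*I*pi/5) + 3*exp(4*I*pi/5) + 3*exp(2*I*pi/5))*conj(exp(-4*I*pi/5))]
      = (1/5)[(10) + (3 + exp(-2*I*pi/5) + 3*exp(4*I*pi/5) + 3*exp(2*I*pi/5)) + (3 + 3*exp(-2*I*pi/5) + exp(-4*I*pi/5) + 3*exp(4*I*pi/5)) + (3 + 3*exp(-4*I*pi/5) + exp(4*I*pi/5) + 3*exp(2*I*pi/5)) + (3 + 3*exp(-2*I*pi/5) + 3*exp(-4*I*pi/5) + exp(2*I*pi/5))] = 15/5 = 3
  <chi_rho, chi_3> = (1/5)[1*(10)*conj(1) + 1*(3*exp(-2*I*pi/5) + 3*exp(-4*I*pi/5) + exp(2*I*pi/5) + 3*exp(4*I*pi/5))*conj(exp(-4*I*pi/5)) + 1*(3*exp(-2*I*pi/5) + 3*exp(-4*I*pi/5) + exp(4*I*pi/5) + 3*exp(2*I*pi/5))*conj(exp(2*I*pi/5)) + 1*(3*exp(-2*I*pi/5) + exp(-4*I*pi/5) + 3*exp(4*I*pi/5) + 3*exp(2*I*pi/5))*conj(exp(-2*I*pi/5)) + 1*(3*exp(-4*I*pi/5) + exp(-2*I*pi/5) + 3*exp(4*I*pi/5) + 3*exp(2*I*pi/5))*conj(exp(4*I*pi/5))]
      = (1/5)[(10) + (3 + 3*exp(-2*I*pi/5) + exp(-4*I*pi/5) + 3*exp(2*I*pi/5)) + (3 + 3*exp(-4*I*pi/5) + exp(2*I*pi/5) + 3*exp(4*I*pi/5)) + (3 + 3*exp(-4*I*pi/5) + exp(-2*I*pi/5) + 3*exp(4*I*pi/5)) + (3 + 3*exp(-2*I*pi/5) + exp(4*I*pi/5) + 3*exp(2*I*pi/5))] = 15/5 = 3
  <chi_rho, chi_4> = (1/5)[1*(10)*conj(1) + 1*(3*exp(-2*I*pi/5) + 3*exp(-4*I*pi/5) + exp(2*I*pi/5) + 3*exp(4*I*pi/5))*conj(exp(-2*I*pi/5)) + 1*(3*exp(-2*I*pi/5) + 3*exp(-4*I*pi/5) + exp(4*I*pi/5) + 3*exp(2*I*pi/5))*conj(exp(-4*I*pi/5)) + 1*(3*exp(-2*I*pi/5) + exp(-4*I*pi/5) + 3*exp(4*I*pi/5) + 3*exp(2*I*pi/5))*conj(exp(4*I*pi/5)) + 1*(3*exp(-4*I*pi/5) + exp(-2*I*pi/5) + 3*exp(4*I*pi/5) + 3*exp(2*I*pi/5))*conj(exp(2*I*pi/5))]
      = (1/5)[(10) + (3 + 3*exp(-2*I*pi/5) + 3*exp(-4*I*pi/5) + exp(4*I*pi/5)) + (3 + 3*exp(-4*I*pi/5) + exp(-2*I*pi/5) + 3*exp(2*I*pi/5)) + (3 + 3*exp(-2*I*pi/5) + exp(2*I*pi/5) + 3*exp(4*I*pi/5)) + (3 + exp(-4*I*pi/5) + 3*exp(4*I*pi/5) + 3*exp(2*I*pi/5))] = 15/5 = 3
(Exp terms are combined using exp(i*s)*conj(exp(i*t)) = exp(i*(s-t)), and sums of them are collapsed using the identity that for every m > 1 the m distinct m-th roots of unity sum to 0, e.g. 1 + exp(2*I*pi/3) + exp(-2*I*pi/3) = 0.)
Dimension check: dim(rho) = sum (mult * dim) = 0*1 + 1*1 + 3*1 + 3*1 + 3*1 = 10 = chi_rho(e) = 10.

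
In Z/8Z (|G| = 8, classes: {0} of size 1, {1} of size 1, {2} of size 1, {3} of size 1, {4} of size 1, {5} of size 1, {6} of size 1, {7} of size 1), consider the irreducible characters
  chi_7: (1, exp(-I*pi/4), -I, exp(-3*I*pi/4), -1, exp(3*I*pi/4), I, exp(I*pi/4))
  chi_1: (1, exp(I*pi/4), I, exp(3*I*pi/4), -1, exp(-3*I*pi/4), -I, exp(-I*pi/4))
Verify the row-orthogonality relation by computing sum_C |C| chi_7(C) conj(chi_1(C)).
Sum = 0; so <chi_7, chi_1> = 0 (distinct irreducibles are orthogonal).

Reasoning: Compute term by term over conjugacy classes (|C| * chi_7(C) * conj(chi_1(C))):
  1*(1)*conj(1) + 1*(exp(-I*pi/4))*conj(exp(I*pi/4)) + 1*(-I)*conj(I) + 1*(exp(-3*I*pi/4))*conj(exp(3*I*pi/4)) + 1*(-1)*conj(-1) + 1*(exp(3*I*pi/4))*conj(exp(-3*I*pi/4)) + 1*(I)*conj(-I) + 1*(exp(I*pi/4))*conj(exp(-I*pi/4))
  = (1) + (-I) + (-1) + (I) + (1) + (-I) + (-1) + (I)
  = 0.
(Exp terms are combined using exp(i*s)*conj(exp(i*t)) = exp(i*(s-t)), and sums of them are collapsed using the identity that for every m > 1 the m distinct m-th roots of unity sum to 0, e.g. 1 + exp(2*I*pi/3) + exp(-2*I*pi/3) = 0.)
Dividing by |G| = 8 gives 0/8 = 0, matching the row-orthogonality relation <chi_7, chi_1> = [chi_7 = chi_1].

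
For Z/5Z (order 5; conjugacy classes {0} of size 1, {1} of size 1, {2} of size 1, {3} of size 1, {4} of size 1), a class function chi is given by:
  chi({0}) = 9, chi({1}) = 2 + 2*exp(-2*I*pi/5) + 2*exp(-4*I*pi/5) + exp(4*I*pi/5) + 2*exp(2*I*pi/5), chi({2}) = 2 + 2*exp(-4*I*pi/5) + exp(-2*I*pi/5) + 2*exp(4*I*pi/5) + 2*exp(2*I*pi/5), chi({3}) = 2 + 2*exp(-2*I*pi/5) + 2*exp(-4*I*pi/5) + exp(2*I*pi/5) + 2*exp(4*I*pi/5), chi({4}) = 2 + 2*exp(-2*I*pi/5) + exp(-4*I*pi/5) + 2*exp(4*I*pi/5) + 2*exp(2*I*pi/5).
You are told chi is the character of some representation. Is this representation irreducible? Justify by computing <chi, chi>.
Not irreducible (reducible): <chi, chi> = 17 > 1.

Justification: <chi, chi> = (1/|G|) sum_C |C| * |chi(C)|^2 = (1/5)[1*|9|^2 + 1*|2 + 2*exp(-2*I*pi/5) + 2*exp(-4*I*pi/5) + exp(4*I*pi/5) + 2*exp(2*I*pi/5)|^2 + 1*|2 + 2*exp(-4*I*pi/5) + exp(-2*I*pi/5) + 2*exp(4*I*pi/5) + 2*exp(2*I*pi/5)|^2 + 1*|2 + 2*exp(-2*I*pi/5) + 2*exp(-4*I*pi/5) + exp(2*I*pi/5) + 2*exp(4*I*pi/5)|^2 + 1*|2 + 2*exp(-2*I*pi/5) + exp(-4*I*pi/5) + 2*exp(4*I*pi/5) + 2*exp(2*I*pi/5)|^2]
  = (1/5)[(81) + (1) + (1) + (1) + (1)] = 85/5 = 17.
(Exp terms are combined using exp(i*s)*conj(exp(i*t)) = exp(i*(s-t)), and sums of them are collapsed using the identity that for every m > 1 the m distinct m-th roots of unity sum to 0, e.g. 1 + exp(2*I*pi/3) + exp(-2*I*pi/3) = 0.)
A character is irreducible iff <chi, chi> = 1, so this representation is reducible.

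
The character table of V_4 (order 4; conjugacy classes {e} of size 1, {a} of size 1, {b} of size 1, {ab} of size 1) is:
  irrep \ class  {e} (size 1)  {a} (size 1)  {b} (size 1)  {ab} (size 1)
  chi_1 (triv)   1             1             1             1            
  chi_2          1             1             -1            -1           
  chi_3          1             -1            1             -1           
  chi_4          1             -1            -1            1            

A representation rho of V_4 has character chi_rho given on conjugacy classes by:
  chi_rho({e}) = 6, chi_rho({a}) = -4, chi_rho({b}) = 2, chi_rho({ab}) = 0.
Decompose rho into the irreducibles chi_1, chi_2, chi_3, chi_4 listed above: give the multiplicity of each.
Multiplicities: chi_1: 1, chi_2: 0, chi_3: 3, chi_4: 2.

Proof sketch: Use <chi_rho, chi> = (1/|G|) sum_C |C| * chi_rho(C) * conj(chi(C)) with |G| = 4 for each irreducible chi in the table:
  <chi_rho, chi_1> = (1/4)[1*(6)*conj(1) + 1*(-4)*conj(1) + 1*(2)*conj(1) + 1*(0)*conj(1)]
      = (1/4)[(6) + (-4) + (2) + (0)] = 4/4 = 1
  <chi_rho, chi_2> = (1/4)[1*(6)*conj(1) + 1*(-4)*conj(1) + 1*(2)*conj(-1) + 1*(0)*conj(-1)]
      = (1/4)[(6) + (-4) + (-2) + (0)] = 0/4 = 0
  <chi_rho, chi_3> = (1/4)[1*(6)*conj(1) + 1*(-4)*conj(-1) + 1*(2)*conj(1) + 1*(0)*conj(-1)]
      = (1/4)[(6) + (4) + (2) + (0)] = 12/4 = 3
  <chi_rho, chi_4> = (1/4)[1*(6)*conj(1) + 1*(-4)*conj(-1) + 1*(2)*conj(-1) + 1*(0)*conj(1)]
      = (1/4)[(6) + (4) + (-2) + (0)] = 8/4 = 2
Dimension check: dim(rho) = sum (mult * dim) = 1*1 + 0*1 + 3*1 + 2*1 = 6 = chi_rho(e) = 6.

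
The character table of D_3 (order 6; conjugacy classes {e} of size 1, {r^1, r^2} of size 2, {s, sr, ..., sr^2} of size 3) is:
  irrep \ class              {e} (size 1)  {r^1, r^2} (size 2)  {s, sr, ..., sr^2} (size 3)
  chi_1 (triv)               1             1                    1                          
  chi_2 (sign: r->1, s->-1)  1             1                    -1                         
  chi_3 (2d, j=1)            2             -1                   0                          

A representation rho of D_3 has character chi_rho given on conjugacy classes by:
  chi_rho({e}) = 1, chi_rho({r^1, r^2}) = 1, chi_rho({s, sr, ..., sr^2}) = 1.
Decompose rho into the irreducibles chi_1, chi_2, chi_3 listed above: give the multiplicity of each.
Multiplicities: chi_1: 1, chi_2: 0, chi_3: 0.

Justification: Use <chi_rho, chi> = (1/|G|) sum_C |C| * chi_rho(C) * conj(chi(C)) with |G| = 6 for each irreducible chi in the table:
  <chi_rho, chi_1> = (1/6)[1*(1)*conj(1) + 2*(1)*conj(1) + 3*(1)*conj(1)]
      = (1/6)[(1) + (2) + (3)] = 6/6 = 1
  <chi_rho, chi_2> = (1/6)[1*(1)*conj(1) + 2*(1)*conj(1) + 3*(1)*conj(-1)]
      = (1/6)[(1) + (2) + (-3)] = 0/6 = 0
  <chi_rho, chi_3> = (1/6)[1*(1)*conj(2) + 2*(1)*conj(-1) + 3*(1)*conj(0)]
      = (1/6)[(2) + (-2) + (0)] = 0/6 = 0
Dimension check: dim(rho) = sum (mult * dim) = 1*1 + 0*1 + 0*2 = 1 = chi_rho(e) = 1.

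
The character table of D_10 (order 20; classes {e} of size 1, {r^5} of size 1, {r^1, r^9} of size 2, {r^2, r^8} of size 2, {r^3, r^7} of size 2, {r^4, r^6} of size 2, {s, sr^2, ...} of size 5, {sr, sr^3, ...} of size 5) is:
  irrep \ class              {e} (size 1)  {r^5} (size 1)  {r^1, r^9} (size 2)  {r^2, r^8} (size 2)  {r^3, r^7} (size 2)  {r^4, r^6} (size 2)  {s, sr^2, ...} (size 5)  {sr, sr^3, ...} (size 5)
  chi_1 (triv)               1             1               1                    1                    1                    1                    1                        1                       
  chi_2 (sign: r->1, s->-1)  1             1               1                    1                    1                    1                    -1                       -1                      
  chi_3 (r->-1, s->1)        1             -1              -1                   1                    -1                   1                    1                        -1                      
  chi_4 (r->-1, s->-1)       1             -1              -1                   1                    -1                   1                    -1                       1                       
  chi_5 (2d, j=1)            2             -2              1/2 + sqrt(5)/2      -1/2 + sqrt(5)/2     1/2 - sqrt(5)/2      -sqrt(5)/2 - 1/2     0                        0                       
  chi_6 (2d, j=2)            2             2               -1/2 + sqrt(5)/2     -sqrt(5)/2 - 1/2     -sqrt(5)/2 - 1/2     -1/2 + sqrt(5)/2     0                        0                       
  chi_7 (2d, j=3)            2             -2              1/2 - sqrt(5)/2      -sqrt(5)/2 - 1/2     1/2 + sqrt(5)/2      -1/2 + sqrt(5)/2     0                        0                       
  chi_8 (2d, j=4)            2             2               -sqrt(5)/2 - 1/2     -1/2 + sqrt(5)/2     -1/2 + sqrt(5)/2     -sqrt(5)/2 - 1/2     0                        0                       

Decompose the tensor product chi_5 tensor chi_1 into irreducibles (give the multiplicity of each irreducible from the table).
chi_5 tensor chi_1 = chi_5 (all other irreducibles have multiplicity 0).

Details: The character of a tensor product is the pointwise product (chi_5 * chi_1)(C) = chi_5(C) * chi_1(C):
  {e}: (2)*(1), {r^5}: (-2)*(1), {r^1, r^9}: (1/2 + sqrt(5)/2)*(1), {r^2, r^8}: (-1/2 + sqrt(5)/2)*(1), {r^3, r^7}: (1/2 - sqrt(5)/2)*(1), {r^4, r^6}: (-sqrt(5)/2 - 1/2)*(1), {s, sr^2, ...}: (0)*(1), {sr, sr^3, ...}: (0)*(1)
so (chi_5 * chi_1) takes values
  {e} -> 2, {r^5} -> -2, {r^1, r^9} -> 1/2 + sqrt(5)/2, {r^2, r^8} -> -1/2 + sqrt(5)/2, {r^3, r^7} -> 1/2 - sqrt(5)/2, {r^4, r^6} -> -sqrt(5)/2 - 1/2, {s, sr^2, ...} -> 0, {sr, sr^3, ...} -> 0.
Now take the inner product of this character with each irreducible chi from the table, <chi_5*chi_1, chi> = (1/20) sum_C |C| (chi_5*chi_1)(C) conj(chi(C)):
  <chi_5*chi_1, chi_1> = (1/20)[1*(2)*conj(1) + 1*(-2)*conj(1) + 2*(1/2 + sqrt(5)/2)*conj(1) + 2*(-1/2 + sqrt(5)/2)*conj(1) + 2*(1/2 - sqrt(5)/2)*conj(1) + 2*(-sqrt(5)/2 - 1/2)*conj(1) + 5*(0)*conj(1) + 5*(0)*conj(1)]
      = (1/20)[(2) + (-2) + (1 + sqrt(5)) + (-1 + sqrt(5)) + (1 - sqrt(5)) + (-sqrt(5) - 1) + (0) + (0)] = 0/20 = 0
  <chi_5*chi_1, chi_2> = (1/20)[1*(2)*conj(1) + 1*(-2)*conj(1) + 2*(1/2 + sqrt(5)/2)*conj(1) + 2*(-1/2 + sqrt(5)/2)*conj(1) + 2*(1/2 - sqrt(5)/2)*conj(1) + 2*(-sqrt(5)/2 - 1/2)*conj(1) + 5*(0)*conj(-1) + 5*(0)*conj(-1)]
      = (1/20)[(2) + (-2) + (1 + sqrt(5)) + (-1 + sqrt(5)) + (1 - sqrt(5)) + (-sqrt(5) - 1) + (0) + (0)] = 0/20 = 0
  <chi_5*chi_1, chi_3> = (1/20)[1*(2)*conj(1) + 1*(-2)*conj(-1) + 2*(1/2 + sqrt(5)/2)*conj(-1) + 2*(-1/2 + sqrt(5)/2)*conj(1) + 2*(1/2 - sqrt(5)/2)*conj(-1) + 2*(-sqrt(5)/2 - 1/2)*conj(1) + 5*(0)*conj(1) + 5*(0)*conj(-1)]
      = (1/20)[(2) + (2) + (-sqrt(5) - 1) + (-1 + sqrt(5)) + (-1 + sqrt(5)) + (-sqrt(5) - 1) + (0) + (0)] = 0/20 = 0
  <chi_5*chi_1, chi_4> = (1/20)[1*(2)*conj(1) + 1*(-2)*conj(-1) + 2*(1/2 + sqrt(5)/2)*conj(-1) + 2*(-1/2 + sqrt(5)/2)*conj(1) + 2*(1/2 - sqrt(5)/2)*conj(-1) + 2*(-sqrt(5)/2 - 1/2)*conj(1) + 5*(0)*conj(-1) + 5*(0)*conj(1)]
      = (1/20)[(2) + (2) + (-sqrt(5) - 1) + (-1 + sqrt(5)) + (-1 + sqrt(5)) + (-sqrt(5) - 1) + (0) + (0)] = 0/20 = 0
  <chi_5*chi_1, chi_5> = (1/20)[1*(2)*conj(2) + 1*(-2)*conj(-2) + 2*(1/2 + sqrt(5)/2)*conj(1/2 + sqrt(5)/2) + 2*(-1/2 + sqrt(5)/2)*conj(-1/2 + sqrt(5)/2) + 2*(1/2 - sqrt(5)/2)*conj(1/2 - sqrt(5)/2) + 2*(-sqrt(5)/2 - 1/2)*conj(-sqrt(5)/2 - 1/2) + 5*(0)*conj(0) + 5*(0)*conj(0)]
      = (1/20)[(4) + (4) + (sqrt(5) + 3) + (3 - sqrt(5)) + (3 - sqrt(5)) + (sqrt(5) + 3) + (0) + (0)] = 20/20 = 1
  <chi_5*chi_1, chi_6> = (1/20)[1*(2)*conj(2) + 1*(-2)*conj(2) + 2*(1/2 + sqrt(5)/2)*conj(-1/2 + sqrt(5)/2) + 2*(-1/2 + sqrt(5)/2)*conj(-sqrt(5)/2 - 1/2) + 2*(1/2 - sqrt(5)/2)*conj(-sqrt(5)/2 - 1/2) + 2*(-sqrt(5)/2 - 1/2)*conj(-1/2 + sqrt(5)/2) + 5*(0)*conj(0) + 5*(0)*conj(0)]
      = (1/20)[(4) + (-4) + (2) + (-2) + (2) + (-2) + (0) + (0)] = 0/20 = 0
  <chi_5*chi_1, chi_7> = (1/20)[1*(2)*conj(2) + 1*(-2)*conj(-2) + 2*(1/2 + sqrt(5)/2)*conj(1/2 - sqrt(5)/2) + 2*(-1/2 + sqrt(5)/2)*conj(-sqrt(5)/2 - 1/2) + 2*(1/2 - sqrt(5)/2)*conj(1/2 + sqrt(5)/2) + 2*(-sqrt(5)/2 - 1/2)*conj(-1/2 + sqrt(5)/2) + 5*(0)*conj(0) + 5*(0)*conj(0)]
      = (1/20)[(4) + (4) + (-2) + (-2) + (-2) + (-2) + (0) + (0)] = 0/20 = 0
  <chi_5*chi_1, chi_8> = (1/20)[1*(2)*conj(2) + 1*(-2)*conj(2) + 2*(1/2 + sqrt(5)/2)*conj(-sqrt(5)/2 - 1/2) + 2*(-1/2 + sqrt(5)/2)*conj(-1/2 + sqrt(5)/2) + 2*(1/2 - sqrt(5)/2)*conj(-1/2 + sqrt(5)/2) + 2*(-sqrt(5)/2 - 1/2)*conj(-sqrt(5)/2 - 1/2) + 5*(0)*conj(0) + 5*(0)*conj(0)]
      = (1/20)[(4) + (-4) + (-3 - sqrt(5)) + (3 - sqrt(5)) + (-3 + sqrt(5)) + (sqrt(5) + 3) + (0) + (0)] = 0/20 = 0
Hence the multiplicities are chi_5: 1. Dimension check: dim(chi_5)*dim(chi_1) = 2*1 = 2 and sum (mult * dim) = 1*2 = 2.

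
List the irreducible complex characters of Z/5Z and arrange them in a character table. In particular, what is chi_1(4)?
Character table of Z/5Z (irreps indexed chi_0,...,chi_4 with chi_k(m) = zeta_5^(k*m), zeta_5 = exp(2*pi*i/5)):
  irrep \ class  {0} (size 1)  {1} (size 1)    {2} (size 1)    {3} (size 1)    {4} (size 1)  
  chi_0          1             1               1               1               1             
  chi_1          1             exp(2*I*pi/5)   exp(4*I*pi/5)   exp(-4*I*pi/5)  exp(-2*I*pi/5)
  chi_2          1             exp(4*I*pi/5)   exp(-2*I*pi/5)  exp(2*I*pi/5)   exp(-4*I*pi/5)
  chi_3          1             exp(-4*I*pi/5)  exp(2*I*pi/5)   exp(-2*I*pi/5)  exp(4*I*pi/5) 
  chi_4          1             exp(-2*I*pi/5)  exp(-4*I*pi/5)  exp(4*I*pi/5)   exp(2*I*pi/5) 

Spot check: chi_1(4) = zeta_5^(1*4) = zeta_5^4 = exp(-2*I*pi/5).

Working: Z/5Z is abelian, so all 5 irreducible complex representations are 1-dimensional. They are given by chi_k(m) = zeta_5^(k*m) for k = 0,...,4. Row orthogonality: sum_m chi_k(m) conj(chi_l(m)) = 5 * [k = l].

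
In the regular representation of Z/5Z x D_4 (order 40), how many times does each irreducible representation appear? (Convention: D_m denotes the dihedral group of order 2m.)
Each irreducible V_i of dimension d_i appears with multiplicity d_i, i.e. rho_reg = (direct sum over all irreducibles V_i) d_i V_i. The irreducible dimensions for Z/5Z x D_4 are 1, 1, 1, 1, 1, 1, 1, 1, 1, 1, 1, 1, 1, 1, 1, 1, 1, 1, 1, 1, 2, 2, 2, 2, 2: 20 irreducibles of dimension 1, each with multiplicity 1; 5 irreducibles of dimension 2, each with multiplicity 2. Total dimension 20*1*1 + 5*2*2 = 40 = |G|.

Explanation: General theorem: in the regular representation of a finite group G, each irreducible appears with multiplicity equal to its dimension. Check: dim(rho_reg) = sum d_i^2 = 1 + 1 + 1 + 1 + 1 + 1 + 1 + 1 + 1 + 1 + 1 + 1 + 1 + 1 + 1 + 1 + 1 + 1 + 1 + 1 + 4 + 4 + 4 + 4 + 4 = 40 = |G|.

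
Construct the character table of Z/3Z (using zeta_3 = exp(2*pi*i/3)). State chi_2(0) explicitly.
Character table of Z/3Z (irreps indexed chi_0,...,chi_2 with chi_k(m) = zeta_3^(k*m), zeta_3 = exp(2*pi*i/3)):
  irrep \ class  {0} (size 1)  {1} (size 1)    {2} (size 1)  
  chi_0          1             1               1             
  chi_1          1             exp(2*I*pi/3)   exp(-2*I*pi/3)
  chi_2          1             exp(-2*I*pi/3)  exp(2*I*pi/3) 

Spot check: chi_2(0) = zeta_3^(2*0) = zeta_3^0 = 1.

Solution. Z/3Z is abelian, so all 3 irreducible complex representations are 1-dimensional. They are given by chi_k(m) = zeta_3^(k*m) for k = 0,...,2. Row orthogonality: sum_m chi_k(m) conj(chi_l(m)) = 3 * [k = l].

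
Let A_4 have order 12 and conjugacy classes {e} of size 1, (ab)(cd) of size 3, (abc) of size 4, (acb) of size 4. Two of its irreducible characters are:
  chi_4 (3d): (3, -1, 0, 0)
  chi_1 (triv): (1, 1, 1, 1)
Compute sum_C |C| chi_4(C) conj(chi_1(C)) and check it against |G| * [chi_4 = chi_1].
Sum = 0; so <chi_4, chi_1> = 0 (distinct irreducibles are orthogonal).

Derivation: Compute term by term over conjugacy classes (|C| * chi_4(C) * conj(chi_1(C))):
  1*(3)*conj(1) + 3*(-1)*conj(1) + 4*(0)*conj(1) + 4*(0)*conj(1)
  = (3) + (-3) + (0) + (0)
  = 0.
(Exp terms are combined using exp(i*s)*conj(exp(i*t)) = exp(i*(s-t)), and sums of them are collapsed using the identity that for every m > 1 the m distinct m-th roots of unity sum to 0, e.g. 1 + exp(2*I*pi/3) + exp(-2*I*pi/3) = 0.)
Dividing by |G| = 12 gives 0/12 = 0, matching the row-orthogonality relation <chi_4, chi_1> = [chi_4 = chi_1].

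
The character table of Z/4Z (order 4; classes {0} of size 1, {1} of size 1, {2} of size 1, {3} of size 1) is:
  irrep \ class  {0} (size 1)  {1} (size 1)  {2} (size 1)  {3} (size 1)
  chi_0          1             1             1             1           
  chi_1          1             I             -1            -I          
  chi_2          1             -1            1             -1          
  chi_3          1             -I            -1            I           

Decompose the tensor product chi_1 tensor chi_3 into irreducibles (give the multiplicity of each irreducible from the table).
chi_1 tensor chi_3 = chi_0 (all other irreducibles have multiplicity 0).

Solution. The character of a tensor product is the pointwise product (chi_1 * chi_3)(C) = chi_1(C) * chi_3(C):
  {0}: (1)*(1), {1}: (I)*(-I), {2}: (-1)*(-1), {3}: (-I)*(I)
so (chi_1 * chi_3) takes values
  {0} -> 1, {1} -> 1, {2} -> 1, {3} -> 1.
Now take the inner product of this character with each irreducible chi from the table, <chi_1*chi_3, chi> = (1/4) sum_C |C| (chi_1*chi_3)(C) conj(chi(C)):
  <chi_1*chi_3, chi_0> = (1/4)[1*(1)*conj(1) + 1*(1)*conj(1) + 1*(1)*conj(1) + 1*(1)*conj(1)]
      = (1/4)[(1) + (1) + (1) + (1)] = 4/4 = 1
  <chi_1*chi_3, chi_1> = (1/4)[1*(1)*conj(1) + 1*(1)*conj(I) + 1*(1)*conj(-1) + 1*(1)*conj(-I)]
      = (1/4)[(1) + (-I) + (-1) + (I)] = 0/4 = 0
  <chi_1*chi_3, chi_2> = (1/4)[1*(1)*conj(1) + 1*(1)*conj(-1) + 1*(1)*conj(1) + 1*(1)*conj(-1)]
      = (1/4)[(1) + (-1) + (1) + (-1)] = 0/4 = 0
  <chi_1*chi_3, chi_3> = (1/4)[1*(1)*conj(1) + 1*(1)*conj(-I) + 1*(1)*conj(-1) + 1*(1)*conj(I)]
      = (1/4)[(1) + (I) + (-1) + (-I)] = 0/4 = 0
(Exp terms are combined using exp(i*s)*conj(exp(i*t)) = exp(i*(s-t)), and sums of them are collapsed using the identity that for every m > 1 the m distinct m-th roots of unity sum to 0, e.g. 1 + exp(2*I*pi/3) + exp(-2*I*pi/3) = 0.)
Hence the multiplicities are chi_0: 1. Dimension check: dim(chi_1)*dim(chi_3) = 1*1 = 1 and sum (mult * dim) = 1*1 = 1.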